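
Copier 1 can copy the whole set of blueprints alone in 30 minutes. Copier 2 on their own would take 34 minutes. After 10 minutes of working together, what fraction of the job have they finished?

Combined rate: 1/30 + 1/34 = (17 + 15)/510 = 32/510 = 16/255 per minute.
In 10 minutes they complete 10·16/255 = 32/51 of the job.

32/51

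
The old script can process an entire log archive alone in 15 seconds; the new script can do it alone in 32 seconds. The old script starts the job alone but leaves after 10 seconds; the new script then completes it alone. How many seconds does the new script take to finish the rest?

32/3 seconds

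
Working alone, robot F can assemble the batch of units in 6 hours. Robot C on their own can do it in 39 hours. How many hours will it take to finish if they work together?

26/5 hours

Combined rate: 1/6 + 1/39 = (13 + 2)/78 = 15/78 = 5/26 per hour.
Time = 1 ÷ (5/26) = 26/5 hours.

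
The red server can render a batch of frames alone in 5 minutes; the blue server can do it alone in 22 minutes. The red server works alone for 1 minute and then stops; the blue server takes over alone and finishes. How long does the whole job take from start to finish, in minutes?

93/5 minutes

In 1 minute the red server does 1/5 of the job, leaving 4/5.
The blue server works at 1/22 per minute, so finishing takes 4/5 ÷ 1/22 = 88/5 minutes.
Total time = 1 + 88/5 = 93/5 minutes.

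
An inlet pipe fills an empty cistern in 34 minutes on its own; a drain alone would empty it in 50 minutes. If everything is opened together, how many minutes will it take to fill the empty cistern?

425/4 minutes

Net rate = 1/34 − 1/50 = (25 − 17)/850 = 8/850 = 4/425 per minute.
Filling time = 1 ÷ (4/425) = 425/4 minutes.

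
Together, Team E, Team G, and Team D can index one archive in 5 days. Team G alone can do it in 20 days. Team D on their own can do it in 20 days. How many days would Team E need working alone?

10 days

Combined rate is 1/5 per day.
Known contribution: 1/20 + 1/20 = (1 + 1)/20 = 2/20 = 1/10 per day.
So Team E's rate is 1/5 − 1/10 = 1/10, meaning 10 days alone.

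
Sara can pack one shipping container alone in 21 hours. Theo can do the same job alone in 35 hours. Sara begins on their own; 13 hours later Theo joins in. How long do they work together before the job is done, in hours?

In the first 13 hours Sara alone does 13/21 of the job, leaving 8/21.
Once everyone is working, combined rate: 1/21 + 1/35 = (5 + 3)/105 = 8/105 per hour.
Remaining 8/21 at 8/105 per hour takes 5 hours.

5 hours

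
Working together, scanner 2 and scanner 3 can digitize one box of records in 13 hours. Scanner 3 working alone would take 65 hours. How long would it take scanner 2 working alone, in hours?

65/4 hours

Combined rate is 1/13 per hour.
Known contribution: 1/65 per hour.
So scanner 2's rate is 1/13 − 1/65 = 4/65, meaning 65/4 hours alone.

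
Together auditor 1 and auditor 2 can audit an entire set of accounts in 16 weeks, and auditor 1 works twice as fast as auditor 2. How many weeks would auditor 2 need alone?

48 weeks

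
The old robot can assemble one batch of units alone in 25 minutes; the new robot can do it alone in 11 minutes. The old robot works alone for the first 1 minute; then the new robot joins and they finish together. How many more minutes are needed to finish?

22/3 minutes

In 1 minute the old robot does 1/25 of the job, leaving 24/25.
The old robot and the new robot together work at 36/275 per minute, so finishing takes 24/25 ÷ 36/275 = 22/3 minutes.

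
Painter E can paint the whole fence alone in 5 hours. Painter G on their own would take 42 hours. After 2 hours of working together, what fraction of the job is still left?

Combined rate: 1/5 + 1/42 = (42 + 5)/210 = 47/210 per hour.
In 2 hours they complete 2·47/210 = 47/105 of the job.
So 58/105 remains.

58/105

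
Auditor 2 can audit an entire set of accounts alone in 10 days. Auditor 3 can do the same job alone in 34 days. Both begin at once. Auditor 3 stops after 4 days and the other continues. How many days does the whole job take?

In the first 4 days the combined rate is 11/85, so 44/85 of the job is done, leaving 41/85.
After auditor 3 leaves the rate is 1/10 per day; the remaining 41/85 takes 82/17 days.
Total = 4 + 82/17 = 150/17 days.

150/17 days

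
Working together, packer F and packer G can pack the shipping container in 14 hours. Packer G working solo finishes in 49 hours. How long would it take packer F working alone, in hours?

98/5 hours

Combined rate is 1/14 per hour.
Known contribution: 1/49 per hour.
So packer F's rate is 1/14 − 1/49 = 5/98, meaning 98/5 hours alone.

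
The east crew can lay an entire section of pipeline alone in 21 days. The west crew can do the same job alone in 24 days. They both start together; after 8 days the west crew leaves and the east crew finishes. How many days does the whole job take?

14 days

In the first 8 days the combined rate is 5/56, so 5/7 of the job is done, leaving 2/7.
After the west crew leaves the rate is 1/21 per day; the remaining 2/7 takes 6 days.
Total = 8 + 6 = 14 days.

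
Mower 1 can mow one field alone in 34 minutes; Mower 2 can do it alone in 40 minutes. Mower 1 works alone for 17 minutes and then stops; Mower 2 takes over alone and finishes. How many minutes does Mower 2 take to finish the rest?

In 17 minutes Mower 1 does 17/34 = 1/2 of the job, leaving 1/2.
Mower 2 works at 1/40 per minute, so finishing takes 1/2 ÷ 1/40 = 20 minutes.

20 minutes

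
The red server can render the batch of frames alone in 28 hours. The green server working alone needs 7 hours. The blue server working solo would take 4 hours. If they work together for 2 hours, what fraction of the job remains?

Combined rate: 1/28 + 1/7 + 1/4 = (1 + 4 + 7)/28 = 12/28 = 3/7 per hour.
In 2 hours they complete 2·3/7 = 6/7 of the job.
So 1/7 remains.

1/7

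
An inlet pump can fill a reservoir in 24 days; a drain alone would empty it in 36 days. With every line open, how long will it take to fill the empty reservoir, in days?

Net rate = 1/24 − 1/36 = (3 − 2)/72 = 1/72 per day.
Filling time = 1 ÷ (1/72) = 72 days.

72 days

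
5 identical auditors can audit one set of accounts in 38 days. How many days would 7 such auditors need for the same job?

190/7 days

Total work is 5·38 = 190 auditor-days.
With 7 auditors: 190/7 days.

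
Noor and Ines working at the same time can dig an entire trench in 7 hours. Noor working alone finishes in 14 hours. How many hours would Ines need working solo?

Combined rate is 1/7 per hour.
Known contribution: 1/14 per hour.
So Ines's rate is 1/7 − 1/14 = 1/14, meaning 14 hours alone.

14 hours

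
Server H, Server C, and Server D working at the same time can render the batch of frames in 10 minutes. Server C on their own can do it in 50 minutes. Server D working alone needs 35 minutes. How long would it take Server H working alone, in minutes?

Combined rate is 1/10 per minute.
Known contribution: 1/50 + 1/35 = (7 + 10)/350 = 17/350 per minute.
So Server H's rate is 1/10 − 17/350 = 9/175, meaning 175/9 minutes alone.

175/9 minutes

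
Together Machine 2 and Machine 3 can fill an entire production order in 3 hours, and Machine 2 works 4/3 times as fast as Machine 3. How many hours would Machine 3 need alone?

Let Machine 3's rate be r; then Machine 2's rate is (4/3)r, so together (4/3 + 1)r = (7/3)r = 1/3.
Thus r = 1/7 per hour.
Machine 3 alone: 7 hours; Machine 2 alone: 21/4 hours.

7 hours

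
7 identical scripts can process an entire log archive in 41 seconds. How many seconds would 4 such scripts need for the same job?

287/4 seconds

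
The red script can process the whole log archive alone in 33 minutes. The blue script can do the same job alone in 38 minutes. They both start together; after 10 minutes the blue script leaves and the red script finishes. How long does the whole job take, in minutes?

462/19 minutes

In the first 10 minutes the combined rate is 71/1254, so 355/627 of the job is done, leaving 272/627.
After the blue script leaves the rate is 1/33 per minute; the remaining 272/627 takes 272/19 minutes.
Total = 10 + 272/19 = 462/19 minutes.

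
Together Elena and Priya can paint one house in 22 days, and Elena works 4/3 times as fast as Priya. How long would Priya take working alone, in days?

154/3 days

Let Priya's rate be r; then Elena's rate is (4/3)r, so together (4/3 + 1)r = (7/3)r = 1/22.
Thus r = 3/154 per day.
Priya alone: 154/3 days; Elena alone: 77/2 days.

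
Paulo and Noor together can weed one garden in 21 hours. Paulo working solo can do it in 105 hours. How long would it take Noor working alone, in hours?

105/4 hours

Combined rate is 1/21 per hour.
Known contribution: 1/105 per hour.
So Noor's rate is 1/21 − 1/105 = 4/105, meaning 105/4 hours alone.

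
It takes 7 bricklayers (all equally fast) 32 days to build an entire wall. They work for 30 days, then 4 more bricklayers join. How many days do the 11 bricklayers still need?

One bricklayer does 1/224 of the job per day.
After 30 days with 7 bricklayers, 15/16 is done (1/16 left).
With 11 bricklayers the rate is 11/224, so the rest takes 1/16 ÷ 11/224 = 14/11 days.

14/11 days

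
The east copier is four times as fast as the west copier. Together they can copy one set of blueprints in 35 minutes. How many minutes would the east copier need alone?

175/4 minutes

Let the west copier's rate be r; then the east copier's rate is 4r, so together (4 + 1)r = 5r = 1/35.
Thus r = 1/175 per minute.
The west copier alone: 175 minutes; the east copier alone: 175/4 minutes.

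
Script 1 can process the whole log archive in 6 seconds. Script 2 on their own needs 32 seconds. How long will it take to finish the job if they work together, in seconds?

96/19 seconds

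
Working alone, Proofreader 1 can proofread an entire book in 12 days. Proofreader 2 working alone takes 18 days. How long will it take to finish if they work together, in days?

36/5 days

Combined rate: 1/12 + 1/18 = (3 + 2)/36 = 5/36 per day.
Time = 1 ÷ (5/36) = 36/5 days.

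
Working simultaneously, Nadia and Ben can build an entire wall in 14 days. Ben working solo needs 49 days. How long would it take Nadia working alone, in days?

98/5 days

Combined rate is 1/14 per day.
Known contribution: 1/49 per day.
So Nadia's rate is 1/14 − 1/49 = 5/98, meaning 98/5 days alone.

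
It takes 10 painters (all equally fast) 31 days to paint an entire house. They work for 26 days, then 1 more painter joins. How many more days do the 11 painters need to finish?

One painter does 1/310 of the job per day.
After 26 days with 10 painters, 26/31 is done (5/31 left).
With 11 painters the rate is 11/310, so the rest takes 5/31 ÷ 11/310 = 50/11 days.

50/11 days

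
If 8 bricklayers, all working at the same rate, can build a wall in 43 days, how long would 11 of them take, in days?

344/11 days

Total work is 8·43 = 344 bricklayer-days.
With 11 bricklayers: 344/11 days.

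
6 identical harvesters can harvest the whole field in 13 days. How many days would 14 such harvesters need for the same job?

Total work is 6·13 = 78 harvester-days.
With 14 harvesters: 78/14 = 39/7 days.

39/7 days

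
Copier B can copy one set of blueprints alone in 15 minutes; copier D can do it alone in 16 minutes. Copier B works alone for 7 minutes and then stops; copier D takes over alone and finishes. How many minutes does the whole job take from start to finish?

233/15 minutes

In 7 minutes copier B does 7/15 of the job, leaving 8/15.
Copier D works at 1/16 per minute, so finishing takes 8/15 ÷ 1/16 = 128/15 minutes.
Total time = 7 + 128/15 = 233/15 minutes.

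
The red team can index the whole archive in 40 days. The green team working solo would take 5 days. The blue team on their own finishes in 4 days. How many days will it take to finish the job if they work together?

40/19 days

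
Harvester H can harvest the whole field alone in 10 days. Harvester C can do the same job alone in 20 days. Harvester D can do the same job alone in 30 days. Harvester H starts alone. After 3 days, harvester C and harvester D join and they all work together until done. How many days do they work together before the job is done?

In the first 3 days harvester H alone does 3/10 of the job, leaving 7/10.
Once everyone is working, combined rate: 1/10 + 1/20 + 1/30 = (6 + 3 + 2)/60 = 11/60 per day.
Remaining 7/10 at 11/60 per day takes 42/11 days.

42/11 days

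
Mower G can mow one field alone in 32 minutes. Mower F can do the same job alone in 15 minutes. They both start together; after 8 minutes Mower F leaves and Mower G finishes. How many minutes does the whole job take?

In the first 8 minutes the combined rate is 47/480, so 47/60 of the job is done, leaving 13/60.
After Mower F leaves the rate is 1/32 per minute; the remaining 13/60 takes 104/15 minutes.
Total = 8 + 104/15 = 224/15 minutes.

224/15 minutes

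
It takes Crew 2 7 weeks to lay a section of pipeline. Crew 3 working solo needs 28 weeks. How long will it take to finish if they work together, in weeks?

28/5 weeks

Combined rate: 1/7 + 1/28 = (4 + 1)/28 = 5/28 per week.
Time = 1 ÷ (5/28) = 28/5 weeks.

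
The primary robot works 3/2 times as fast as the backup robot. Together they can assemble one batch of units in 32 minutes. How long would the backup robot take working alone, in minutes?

Let the backup robot's rate be r; then the primary robot's rate is (3/2)r, so together (3/2 + 1)r = (5/2)r = 1/32.
Thus r = 1/80 per minute.
The backup robot alone: 80 minutes; the primary robot alone: 160/3 minutes.

80 minutes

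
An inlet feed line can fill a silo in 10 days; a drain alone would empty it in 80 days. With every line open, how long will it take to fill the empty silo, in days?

80/7 days

Net rate = 1/10 − 1/80 = (8 − 1)/80 = 7/80 per day.
Filling time = 1 ÷ (7/80) = 80/7 days.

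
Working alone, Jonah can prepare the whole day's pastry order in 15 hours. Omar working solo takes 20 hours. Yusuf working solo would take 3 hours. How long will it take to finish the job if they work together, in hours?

20/9 hours

Combined rate: 1/15 + 1/20 + 1/3 = (4 + 3 + 20)/60 = 27/60 = 9/20 per hour.
Time = 1 ÷ (9/20) = 20/9 hours.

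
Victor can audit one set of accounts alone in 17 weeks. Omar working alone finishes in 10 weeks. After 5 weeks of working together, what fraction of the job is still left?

7/34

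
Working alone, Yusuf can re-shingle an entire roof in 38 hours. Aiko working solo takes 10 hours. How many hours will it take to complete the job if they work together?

Combined rate: 1/38 + 1/10 = (5 + 19)/190 = 24/190 = 12/95 per hour.
Time = 1 ÷ (12/95) = 95/12 hours.

95/12 hours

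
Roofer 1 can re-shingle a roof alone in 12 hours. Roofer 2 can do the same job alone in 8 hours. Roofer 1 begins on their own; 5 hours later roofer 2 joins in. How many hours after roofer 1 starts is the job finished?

In the first 5 hours roofer 1 alone does 5/12 of the job, leaving 7/12.
Once everyone is working, combined rate: 1/12 + 1/8 = (2 + 3)/24 = 5/24 per hour.
Remaining 7/12 at 5/24 per hour takes 14/5 hours.
Total from the start = 5 + 14/5 = 39/5 hours.

39/5 hours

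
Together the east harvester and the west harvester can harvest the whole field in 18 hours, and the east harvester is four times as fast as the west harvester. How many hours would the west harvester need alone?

90 hours

Let the west harvester's rate be r; then the east harvester's rate is 4r, so together (4 + 1)r = 5r = 1/18.
Thus r = 1/90 per hour.
The west harvester alone: 90 hours; the east harvester alone: 45/2 hours.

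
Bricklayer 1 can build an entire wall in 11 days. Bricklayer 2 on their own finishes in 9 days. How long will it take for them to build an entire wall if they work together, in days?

With two workers the combined time is the product over the sum: 11·9/(11+9) = 99/20 days.

99/20 days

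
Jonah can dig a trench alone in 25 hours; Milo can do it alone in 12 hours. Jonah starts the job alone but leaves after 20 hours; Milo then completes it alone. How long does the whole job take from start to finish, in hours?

112/5 hours

In 20 hours Jonah does 20/25 = 4/5 of the job, leaving 1/5.
Milo works at 1/12 per hour, so finishing takes 1/5 ÷ 1/12 = 12/5 hours.
Total time = 20 + 12/5 = 112/5 hours.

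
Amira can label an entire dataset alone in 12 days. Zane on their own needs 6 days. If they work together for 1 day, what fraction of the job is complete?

Combined rate: 1/12 + 1/6 = (1 + 2)/12 = 3/12 = 1/4 per day.
In 1 day they complete 1·1/4 = 1/4 of the job.

1/4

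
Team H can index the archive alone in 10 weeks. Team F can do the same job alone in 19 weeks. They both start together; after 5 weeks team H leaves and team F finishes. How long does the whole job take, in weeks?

In the first 5 weeks the combined rate is 29/190, so 29/38 of the job is done, leaving 9/38.
After team H leaves the rate is 1/19 per week; the remaining 9/38 takes 9/2 weeks.
Total = 5 + 9/2 = 19/2 weeks.

19/2 weeks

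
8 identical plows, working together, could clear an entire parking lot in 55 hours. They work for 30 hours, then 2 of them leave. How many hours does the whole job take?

One plow does 1/440 of the job per hour.
After 30 hours with 8 plows, 6/11 is done (5/11 left).
With 6 plows the rate is 6/440 = 3/220, so the rest takes 5/11 ÷ 3/220 = 100/3 hours.
Total = 30 + 100/3 = 190/3 hours.

190/3 hours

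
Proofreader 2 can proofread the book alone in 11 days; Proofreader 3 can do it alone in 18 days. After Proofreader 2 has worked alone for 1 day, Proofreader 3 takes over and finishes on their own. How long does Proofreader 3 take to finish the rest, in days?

180/11 days

In 1 day Proofreader 2 does 1/11 of the job, leaving 10/11.
Proofreader 3 works at 1/18 per day, so finishing takes 10/11 ÷ 1/18 = 180/11 days.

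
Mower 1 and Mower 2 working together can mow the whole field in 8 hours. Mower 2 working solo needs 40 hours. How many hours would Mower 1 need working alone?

10 hours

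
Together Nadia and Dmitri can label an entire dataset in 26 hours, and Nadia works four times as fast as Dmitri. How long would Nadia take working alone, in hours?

Let Dmitri's rate be r; then Nadia's rate is 4r, so together (4 + 1)r = 5r = 1/26.
Thus r = 1/130 per hour.
Dmitri alone: 130 hours; Nadia alone: 65/2 hours.

65/2 hours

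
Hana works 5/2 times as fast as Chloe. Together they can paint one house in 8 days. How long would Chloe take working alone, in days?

Let Chloe's rate be r; then Hana's rate is (5/2)r, so together (5/2 + 1)r = (7/2)r = 1/8.
Thus r = 1/28 per day.
Chloe alone: 28 days; Hana alone: 56/5 days.

28 days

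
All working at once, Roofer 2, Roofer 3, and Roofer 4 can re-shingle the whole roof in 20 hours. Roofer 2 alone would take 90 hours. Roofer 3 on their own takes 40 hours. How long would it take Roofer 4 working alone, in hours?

72 hours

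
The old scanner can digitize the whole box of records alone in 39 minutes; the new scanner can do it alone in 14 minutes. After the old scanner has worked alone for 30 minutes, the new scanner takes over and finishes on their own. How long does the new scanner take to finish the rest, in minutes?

42/13 minutes

In 30 minutes the old scanner does 30/39 = 10/13 of the job, leaving 3/13.
The new scanner works at 1/14 per minute, so finishing takes 3/13 ÷ 1/14 = 42/13 minutes.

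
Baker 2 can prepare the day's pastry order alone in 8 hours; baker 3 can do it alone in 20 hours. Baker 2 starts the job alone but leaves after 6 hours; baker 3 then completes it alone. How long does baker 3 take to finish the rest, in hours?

In 6 hours baker 2 does 6/8 = 3/4 of the job, leaving 1/4.
Baker 3 works at 1/20 per hour, so finishing takes 1/4 ÷ 1/20 = 5 hours.

5 hours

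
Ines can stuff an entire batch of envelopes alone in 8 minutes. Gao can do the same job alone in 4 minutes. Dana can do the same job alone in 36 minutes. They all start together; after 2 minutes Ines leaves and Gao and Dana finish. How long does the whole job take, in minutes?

27/10 minutes

In the first 2 minutes the combined rate is 29/72, so 29/36 of the job is done, leaving 7/36.
After Ines leaves the rate is 5/18 per minute; the remaining 7/36 takes 7/10 minutes.
Total = 2 + 7/10 = 27/10 minutes.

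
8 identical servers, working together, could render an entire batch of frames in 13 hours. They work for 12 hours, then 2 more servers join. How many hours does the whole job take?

One server does 1/104 of the job per hour.
After 12 hours with 8 servers, 12/13 is done (1/13 left).
With 10 servers the rate is 10/104 = 5/52, so the rest takes 1/13 ÷ 5/52 = 4/5 hours.
Total = 12 + 4/5 = 64/5 hours.

64/5 hours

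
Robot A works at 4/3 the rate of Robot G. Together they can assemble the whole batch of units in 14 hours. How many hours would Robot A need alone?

49/2 hours

Let Robot G's rate be r; then Robot A's rate is (4/3)r, so together (4/3 + 1)r = (7/3)r = 1/14.
Thus r = 3/98 per hour.
Robot G alone: 98/3 hours; Robot A alone: 49/2 hours.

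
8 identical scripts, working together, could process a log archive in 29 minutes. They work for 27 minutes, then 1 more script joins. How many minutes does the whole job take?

259/9 minutes

One script does 1/232 of the job per minute.
After 27 minutes with 8 scripts, 27/29 is done (2/29 left).
With 9 scripts the rate is 9/232, so the rest takes 2/29 ÷ 9/232 = 16/9 minutes.
Total = 27 + 16/9 = 259/9 minutes.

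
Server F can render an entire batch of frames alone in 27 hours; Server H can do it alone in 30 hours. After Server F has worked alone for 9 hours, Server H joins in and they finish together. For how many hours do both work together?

In 9 hours Server F does 9/27 = 1/3 of the job, leaving 2/3.
Server F and Server H together work at 19/270 per hour, so finishing takes 2/3 ÷ 19/270 = 180/19 hours.

180/19 hours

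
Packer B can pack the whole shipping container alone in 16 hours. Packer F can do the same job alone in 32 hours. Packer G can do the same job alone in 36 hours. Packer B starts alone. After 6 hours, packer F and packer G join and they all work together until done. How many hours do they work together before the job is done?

36/7 hours

In the first 6 hours packer B alone does 6/16 = 3/8 of the job, leaving 5/8.
Once everyone is working, combined rate: 1/16 + 1/32 + 1/36 = (18 + 9 + 8)/288 = 35/288 per hour.
Remaining 5/8 at 35/288 per hour takes 36/7 hours.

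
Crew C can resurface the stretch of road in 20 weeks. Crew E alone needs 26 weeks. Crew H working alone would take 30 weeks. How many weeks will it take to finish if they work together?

156/19 weeks

Combined rate: 1/20 + 1/26 + 1/30 = (39 + 30 + 26)/780 = 95/780 = 19/156 per week.
Time = 1 ÷ (19/156) = 156/19 weeks.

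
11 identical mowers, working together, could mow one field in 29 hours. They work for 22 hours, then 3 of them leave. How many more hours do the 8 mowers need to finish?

77/8 hours

One mower does 1/319 of the job per hour.
After 22 hours with 11 mowers, 22/29 is done (7/29 left).
With 8 mowers the rate is 8/319, so the rest takes 7/29 ÷ 8/319 = 77/8 hours.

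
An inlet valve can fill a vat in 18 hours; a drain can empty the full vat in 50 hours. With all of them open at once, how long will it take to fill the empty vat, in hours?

Net rate = 1/18 − 1/50 = (25 − 9)/450 = 16/450 = 8/225 per hour.
Filling time = 1 ÷ (8/225) = 225/8 hours.

225/8 hours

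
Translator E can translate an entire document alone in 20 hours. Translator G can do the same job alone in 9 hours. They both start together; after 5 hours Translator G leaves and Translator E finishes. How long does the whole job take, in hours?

In the first 5 hours the combined rate is 29/180, so 29/36 of the job is done, leaving 7/36.
After Translator G leaves the rate is 1/20 per hour; the remaining 7/36 takes 35/9 hours.
Total = 5 + 35/9 = 80/9 hours.

80/9 hours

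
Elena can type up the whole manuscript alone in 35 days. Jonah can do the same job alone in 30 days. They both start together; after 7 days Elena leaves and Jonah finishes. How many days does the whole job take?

24 days

In the first 7 days the combined rate is 13/210, so 13/30 of the job is done, leaving 17/30.
After Elena leaves the rate is 1/30 per day; the remaining 17/30 takes 17 days.
Total = 7 + 17 = 24 days.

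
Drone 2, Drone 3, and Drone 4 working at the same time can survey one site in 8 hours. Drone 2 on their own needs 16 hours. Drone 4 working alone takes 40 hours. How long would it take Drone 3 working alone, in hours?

80/3 hours

Combined rate is 1/8 per hour.
Known contribution: 1/16 + 1/40 = (5 + 2)/80 = 7/80 per hour.
So Drone 3's rate is 1/8 − 7/80 = 3/80, meaning 80/3 hours alone.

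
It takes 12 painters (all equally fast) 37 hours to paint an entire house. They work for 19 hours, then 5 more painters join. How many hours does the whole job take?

539/17 hours

One painter does 1/444 of the job per hour.
After 19 hours with 12 painters, 19/37 is done (18/37 left).
With 17 painters the rate is 17/444, so the rest takes 18/37 ÷ 17/444 = 216/17 hours.
Total = 19 + 216/17 = 539/17 hours.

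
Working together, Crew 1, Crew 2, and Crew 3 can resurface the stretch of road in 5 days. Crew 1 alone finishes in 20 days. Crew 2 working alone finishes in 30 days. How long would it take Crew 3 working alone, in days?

60/7 days

Combined rate is 1/5 per day.
Known contribution: 1/20 + 1/30 = (3 + 2)/60 = 5/60 = 1/12 per day.
So Crew 3's rate is 1/5 − 1/12 = 7/60, meaning 60/7 days alone.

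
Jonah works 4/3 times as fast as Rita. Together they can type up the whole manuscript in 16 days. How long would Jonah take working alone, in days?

Let Rita's rate be r; then Jonah's rate is (4/3)r, so together (4/3 + 1)r = (7/3)r = 1/16.
Thus r = 3/112 per day.
Rita alone: 112/3 days; Jonah alone: 28 days.

28 days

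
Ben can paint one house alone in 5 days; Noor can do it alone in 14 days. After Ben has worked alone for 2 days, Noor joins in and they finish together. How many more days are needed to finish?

In 2 days Ben does 2/5 of the job, leaving 3/5.
Ben and Noor together work at 19/70 per day, so finishing takes 3/5 ÷ 19/70 = 42/19 days.

42/19 days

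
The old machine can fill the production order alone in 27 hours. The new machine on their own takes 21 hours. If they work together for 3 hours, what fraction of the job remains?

47/63

Combined rate: 1/27 + 1/21 = (7 + 9)/189 = 16/189 per hour.
In 3 hours they complete 3·16/189 = 16/63 of the job.
So 47/63 remains.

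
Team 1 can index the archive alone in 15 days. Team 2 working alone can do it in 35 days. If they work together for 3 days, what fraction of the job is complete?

Combined rate: 1/15 + 1/35 = (7 + 3)/105 = 10/105 = 2/21 per day.
In 3 days they complete 3·2/21 = 2/7 of the job.

2/7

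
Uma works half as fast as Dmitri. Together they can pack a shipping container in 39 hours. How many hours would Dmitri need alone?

117/2 hours

Let Dmitri's rate be r; then Uma's rate is (1/2)r, so together (1/2 + 1)r = (3/2)r = 1/39.
Thus r = 2/117 per hour.
Dmitri alone: 117/2 hours; Uma alone: 117 hours.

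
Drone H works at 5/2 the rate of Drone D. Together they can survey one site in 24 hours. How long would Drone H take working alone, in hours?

Let Drone D's rate be r; then Drone H's rate is (5/2)r, so together (5/2 + 1)r = (7/2)r = 1/24.
Thus r = 1/84 per hour.
Drone D alone: 84 hours; Drone H alone: 168/5 hours.

168/5 hours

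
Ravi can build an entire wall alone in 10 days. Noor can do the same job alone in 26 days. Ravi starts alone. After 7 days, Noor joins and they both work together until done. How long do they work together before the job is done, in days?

13/6 days

In the first 7 days Ravi alone does 7/10 of the job, leaving 3/10.
Once everyone is working, combined rate: 1/10 + 1/26 = (13 + 5)/130 = 18/130 = 9/65 per day.
Remaining 3/10 at 9/65 per day takes 13/6 days.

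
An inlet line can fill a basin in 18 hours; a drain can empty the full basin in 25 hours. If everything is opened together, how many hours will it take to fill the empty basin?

Net rate = 1/18 − 1/25 = (25 − 18)/450 = 7/450 per hour.
Filling time = 1 ÷ (7/450) = 450/7 hours.

450/7 hours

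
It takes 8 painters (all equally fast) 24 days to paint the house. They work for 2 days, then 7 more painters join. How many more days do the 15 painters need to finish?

One painter does 1/192 of the job per day.
After 2 days with 8 painters, 1/12 is done (11/12 left).
With 15 painters the rate is 15/192 = 5/64, so the rest takes 11/12 ÷ 5/64 = 176/15 days.

176/15 days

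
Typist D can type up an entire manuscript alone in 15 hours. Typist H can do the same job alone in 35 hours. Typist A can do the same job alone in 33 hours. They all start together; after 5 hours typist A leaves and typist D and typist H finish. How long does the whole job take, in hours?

In the first 5 hours the combined rate is 29/231, so 145/231 of the job is done, leaving 86/231.
After typist A leaves the rate is 2/21 per hour; the remaining 86/231 takes 43/11 hours.
Total = 5 + 43/11 = 98/11 hours.

98/11 hours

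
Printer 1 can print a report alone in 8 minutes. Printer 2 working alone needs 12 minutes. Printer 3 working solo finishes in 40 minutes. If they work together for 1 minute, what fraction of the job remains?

Combined rate: 1/8 + 1/12 + 1/40 = (15 + 10 + 3)/120 = 28/120 = 7/30 per minute.
In 1 minute they complete 1·7/30 = 7/30 of the job.
So 23/30 remains.

23/30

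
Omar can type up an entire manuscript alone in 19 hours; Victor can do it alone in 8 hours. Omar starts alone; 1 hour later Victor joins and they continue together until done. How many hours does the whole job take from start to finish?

19/3 hours

In 1 hour Omar does 1/19 of the job, leaving 18/19.
Omar and Victor together work at 27/152 per hour, so finishing takes 18/19 ÷ 27/152 = 16/3 hours.
Total time = 1 + 16/3 = 19/3 hours.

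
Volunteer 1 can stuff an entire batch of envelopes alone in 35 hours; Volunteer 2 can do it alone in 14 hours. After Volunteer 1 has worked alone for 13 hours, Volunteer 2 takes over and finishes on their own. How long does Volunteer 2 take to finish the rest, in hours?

In 13 hours Volunteer 1 does 13/35 of the job, leaving 22/35.
Volunteer 2 works at 1/14 per hour, so finishing takes 22/35 ÷ 1/14 = 44/5 hours.

44/5 hours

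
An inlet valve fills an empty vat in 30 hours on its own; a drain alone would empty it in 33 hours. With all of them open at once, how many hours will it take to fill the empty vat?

330 hours

Net rate = 1/30 − 1/33 = (11 − 10)/330 = 1/330 per hour.
Filling time = 1 ÷ (1/330) = 330 hours.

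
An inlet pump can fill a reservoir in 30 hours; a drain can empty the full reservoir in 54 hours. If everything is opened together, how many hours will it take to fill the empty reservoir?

Net rate = 1/30 − 1/54 = (9 − 5)/270 = 4/270 = 2/135 per hour.
Filling time = 1 ÷ (2/135) = 135/2 hours.

135/2 hours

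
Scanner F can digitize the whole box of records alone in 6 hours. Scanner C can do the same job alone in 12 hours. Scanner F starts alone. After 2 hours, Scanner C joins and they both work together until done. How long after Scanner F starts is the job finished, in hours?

In the first 2 hours Scanner F alone does 2/6 = 1/3 of the job, leaving 2/3.
Once everyone is working, combined rate: 1/6 + 1/12 = (2 + 1)/12 = 3/12 = 1/4 per hour.
Remaining 2/3 at 1/4 per hour takes 8/3 hours.
Total from the start = 2 + 8/3 = 14/3 hours.

14/3 hours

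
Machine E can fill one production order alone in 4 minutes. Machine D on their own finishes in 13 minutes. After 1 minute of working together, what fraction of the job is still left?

Combined rate: 1/4 + 1/13 = (13 + 4)/52 = 17/52 per minute.
In 1 minute they complete 1·17/52 = 17/52 of the job.
So 35/52 remains.

35/52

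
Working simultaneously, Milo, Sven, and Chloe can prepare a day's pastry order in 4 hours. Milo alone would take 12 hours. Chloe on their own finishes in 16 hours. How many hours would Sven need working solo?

Combined rate is 1/4 per hour.
Known contribution: 1/12 + 1/16 = (4 + 3)/48 = 7/48 per hour.
So Sven's rate is 1/4 − 7/48 = 5/48, meaning 48/5 hours alone.

48/5 hours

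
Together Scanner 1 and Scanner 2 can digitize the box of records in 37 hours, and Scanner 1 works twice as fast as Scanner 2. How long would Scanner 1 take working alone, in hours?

111/2 hours

Let Scanner 2's rate be r; then Scanner 1's rate is 2r, so together (2 + 1)r = 3r = 1/37.
Thus r = 1/111 per hour.
Scanner 2 alone: 111 hours; Scanner 1 alone: 111/2 hours.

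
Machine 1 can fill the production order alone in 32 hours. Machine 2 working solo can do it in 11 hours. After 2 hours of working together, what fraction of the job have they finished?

Combined rate: 1/32 + 1/11 = (11 + 32)/352 = 43/352 per hour.
In 2 hours they complete 2·43/352 = 43/176 of the job.

43/176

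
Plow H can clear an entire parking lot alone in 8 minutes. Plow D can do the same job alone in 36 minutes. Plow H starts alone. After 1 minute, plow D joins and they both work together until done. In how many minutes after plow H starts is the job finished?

In the first 1 minute plow H alone does 1/8 of the job, leaving 7/8.
Once everyone is working, combined rate: 1/8 + 1/36 = (9 + 2)/72 = 11/72 per minute.
Remaining 7/8 at 11/72 per minute takes 63/11 minutes.
Total from the start = 1 + 63/11 = 74/11 minutes.

74/11 minutes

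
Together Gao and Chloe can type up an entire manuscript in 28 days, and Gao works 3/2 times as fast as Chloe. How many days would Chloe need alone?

Let Chloe's rate be r; then Gao's rate is (3/2)r, so together (3/2 + 1)r = (5/2)r = 1/28.
Thus r = 1/70 per day.
Chloe alone: 70 days; Gao alone: 140/3 days.

70 days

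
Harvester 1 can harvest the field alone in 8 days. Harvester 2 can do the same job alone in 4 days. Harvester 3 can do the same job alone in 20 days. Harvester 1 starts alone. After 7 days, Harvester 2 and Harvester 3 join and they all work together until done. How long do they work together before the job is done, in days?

5/17 days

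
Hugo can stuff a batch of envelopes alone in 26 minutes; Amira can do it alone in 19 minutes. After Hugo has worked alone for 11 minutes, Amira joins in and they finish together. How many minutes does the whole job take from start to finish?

In 11 minutes Hugo does 11/26 of the job, leaving 15/26.
Hugo and Amira together work at 45/494 per minute, so finishing takes 15/26 ÷ 45/494 = 19/3 minutes.
Total time = 11 + 19/3 = 52/3 minutes.

52/3 minutes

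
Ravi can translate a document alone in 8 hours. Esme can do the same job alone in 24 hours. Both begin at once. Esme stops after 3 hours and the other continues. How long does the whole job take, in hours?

7 hours

In the first 3 hours the combined rate is 1/6, so 1/2 of the job is done, leaving 1/2.
After Esme leaves the rate is 1/8 per hour; the remaining 1/2 takes 4 hours.
Total = 3 + 4 = 7 hours.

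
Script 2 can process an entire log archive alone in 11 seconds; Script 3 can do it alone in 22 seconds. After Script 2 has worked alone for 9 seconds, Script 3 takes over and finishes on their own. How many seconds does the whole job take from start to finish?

In 9 seconds Script 2 does 9/11 of the job, leaving 2/11.
Script 3 works at 1/22 per second, so finishing takes 2/11 ÷ 1/22 = 4 seconds.
Total time = 9 + 4 = 13 seconds.

13 seconds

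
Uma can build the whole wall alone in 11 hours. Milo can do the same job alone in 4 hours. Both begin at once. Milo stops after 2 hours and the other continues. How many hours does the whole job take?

In the first 2 hours the combined rate is 15/44, so 15/22 of the job is done, leaving 7/22.
After Milo leaves the rate is 1/11 per hour; the remaining 7/22 takes 7/2 hours.
Total = 2 + 7/2 = 11/2 hours.

11/2 hours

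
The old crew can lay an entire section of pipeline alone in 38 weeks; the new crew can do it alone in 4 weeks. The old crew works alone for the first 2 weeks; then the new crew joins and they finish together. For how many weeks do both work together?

24/7 weeks

In 2 weeks the old crew does 2/38 = 1/19 of the job, leaving 18/19.
The old crew and the new crew together work at 21/76 per week, so finishing takes 18/19 ÷ 21/76 = 24/7 weeks.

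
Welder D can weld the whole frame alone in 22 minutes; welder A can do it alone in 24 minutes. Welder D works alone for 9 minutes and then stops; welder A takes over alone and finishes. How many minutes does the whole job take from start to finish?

255/11 minutes

In 9 minutes welder D does 9/22 of the job, leaving 13/22.
Welder A works at 1/24 per minute, so finishing takes 13/22 ÷ 1/24 = 156/11 minutes.
Total time = 9 + 156/11 = 255/11 minutes.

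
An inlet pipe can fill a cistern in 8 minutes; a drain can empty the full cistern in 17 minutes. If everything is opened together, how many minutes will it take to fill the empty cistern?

136/9 minutes

Net rate = 1/8 − 1/17 = (17 − 8)/136 = 9/136 per minute.
Filling time = 1 ÷ (9/136) = 136/9 minutes.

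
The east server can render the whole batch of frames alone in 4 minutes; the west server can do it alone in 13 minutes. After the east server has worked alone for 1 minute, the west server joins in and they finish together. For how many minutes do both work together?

In 1 minute the east server does 1/4 of the job, leaving 3/4.
The east server and the west server together work at 17/52 per minute, so finishing takes 3/4 ÷ 17/52 = 39/17 minutes.

39/17 minutes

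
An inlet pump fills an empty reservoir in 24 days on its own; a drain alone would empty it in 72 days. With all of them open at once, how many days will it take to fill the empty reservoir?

36 days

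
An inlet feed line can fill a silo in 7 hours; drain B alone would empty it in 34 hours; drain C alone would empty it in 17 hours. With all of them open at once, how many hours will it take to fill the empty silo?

238/13 hours

Net rate = 1/7 − 1/34 − 1/17 = (34 − 7 − 14)/238 = 13/238 per hour.
Filling time = 1 ÷ (13/238) = 238/13 hours.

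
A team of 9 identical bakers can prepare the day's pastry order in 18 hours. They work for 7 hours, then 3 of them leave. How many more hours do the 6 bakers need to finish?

One baker does 1/162 of the job per hour.
After 7 hours with 9 bakers, 7/18 is done (11/18 left).
With 6 bakers the rate is 6/162 = 1/27, so the rest takes 11/18 ÷ 1/27 = 33/2 hours.

33/2 hours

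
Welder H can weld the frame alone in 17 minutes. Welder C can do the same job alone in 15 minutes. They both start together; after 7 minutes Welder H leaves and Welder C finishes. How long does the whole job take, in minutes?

In the first 7 minutes the combined rate is 32/255, so 224/255 of the job is done, leaving 31/255.
After Welder H leaves the rate is 1/15 per minute; the remaining 31/255 takes 31/17 minutes.
Total = 7 + 31/17 = 150/17 minutes.

150/17 minutes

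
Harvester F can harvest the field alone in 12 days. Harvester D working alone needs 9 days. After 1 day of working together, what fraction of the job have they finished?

7/36

Combined rate: 1/12 + 1/9 = (3 + 4)/36 = 7/36 per day.
In 1 day they complete 1·7/36 = 7/36 of the job.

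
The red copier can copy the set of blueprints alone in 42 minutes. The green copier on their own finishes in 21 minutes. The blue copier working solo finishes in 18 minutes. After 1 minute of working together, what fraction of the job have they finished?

Combined rate: 1/42 + 1/21 + 1/18 = (3 + 6 + 7)/126 = 16/126 = 8/63 per minute.
In 1 minute they complete 1·8/63 = 8/63 of the job.

8/63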